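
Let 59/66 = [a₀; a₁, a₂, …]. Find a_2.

59 = 0·66 + 59   →  a_0 = 0
66 = 1·59 + 7   →  a_1 = 1
59 = 8·7 + 3   →  a_2 = 8

8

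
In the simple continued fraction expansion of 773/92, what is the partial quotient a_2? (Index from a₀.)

773 = 8·92 + 37   →  a_0 = 8
92 = 2·37 + 18   →  a_1 = 2
37 = 2·18 + 1   →  a_2 = 2

2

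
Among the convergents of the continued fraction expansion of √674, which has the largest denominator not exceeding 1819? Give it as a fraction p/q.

√674 = [25; 1, 24, 1, 50, …] (period length 4).
Convergents:
  p_0/q_0 = 25/1
  p_1/q_1 = 26/1
  p_2/q_2 = 649/25
  p_3/q_3 = 675/26
  p_4/q_4 = 34399/1325
  p_5/q_5 = 35074/1351
  p_6/q_6 = 876175/33749
q_5 = 1351 ≤ 1819 < 33749 = q_6, so the answer is 35074/1351.

35074/1351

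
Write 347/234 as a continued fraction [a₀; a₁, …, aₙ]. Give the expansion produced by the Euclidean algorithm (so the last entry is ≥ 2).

347 = 1×234 + 113
234 = 2×113 + 8
113 = 14×8 + 1
8 = 8×1 + 0  (stop)
So 347/234 = [1; 2, 14, 8].

[1; 2, 14, 8]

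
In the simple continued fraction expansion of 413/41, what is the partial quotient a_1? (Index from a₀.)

13

413 = 10·41 + 3   →  a_0 = 10
41 = 13·3 + 2   →  a_1 = 13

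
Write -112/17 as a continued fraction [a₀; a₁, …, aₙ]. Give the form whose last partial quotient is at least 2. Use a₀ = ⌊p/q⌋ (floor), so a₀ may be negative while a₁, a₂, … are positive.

[-7; 2, 2, 3]

-112 = -7·17 + 7
17 = 2·7 + 3
7 = 2·3 + 1
3 = 3·1 + 0  (stop)
So -112/17 = [-7; 2, 2, 3].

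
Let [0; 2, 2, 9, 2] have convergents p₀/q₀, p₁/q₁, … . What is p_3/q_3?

19/47

Using pₖ = aₖpₖ₋₁ + pₖ₋₂, qₖ = aₖqₖ₋₁ + qₖ₋₂ (with p₋₁=1, p₋₂=0, q₋₁=0, q₋₂=1):
  k=0: a=0, p=0, q=1
  k=1: a=2, p=1, q=2
  k=2: a=2, p=2, q=5
  k=3: a=9, p=19, q=47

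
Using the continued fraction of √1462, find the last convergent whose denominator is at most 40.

650/17

√1462 = [38; 4, 4, 4, 76, …] (period length 4).
Convergents:
  p_0/q_0 = 38/1
  p_1/q_1 = 153/4
  p_2/q_2 = 650/17
  p_3/q_3 = 2753/72
q_2 = 17 ≤ 40 < 72 = q_3, so the answer is 650/17.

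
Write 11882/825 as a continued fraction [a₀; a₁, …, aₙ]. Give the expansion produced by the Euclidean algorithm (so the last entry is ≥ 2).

[14; 2, 2, 16, 10]

11882 = 14×825 + 332
825 = 2×332 + 161
332 = 2×161 + 10
161 = 16×10 + 1
10 = 10×1 + 0  (stop)
So 11882/825 = [14; 2, 2, 16, 10].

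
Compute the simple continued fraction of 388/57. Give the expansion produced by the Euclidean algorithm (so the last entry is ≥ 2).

388 = 6·57 + 46
57 = 1·46 + 11
46 = 4·11 + 2
11 = 5·2 + 1
2 = 2·1 + 0  (stop)
So 388/57 = [6; 1, 4, 5, 2].

[6; 1, 4, 5, 2]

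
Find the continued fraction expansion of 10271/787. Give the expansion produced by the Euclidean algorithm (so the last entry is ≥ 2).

10271 = 13*787 + 40
787 = 19*40 + 27
40 = 1*27 + 13
27 = 2*13 + 1
13 = 13*1 + 0  (stop)
So 10271/787 = [13; 19, 1, 2, 13].

[13; 19, 1, 2, 13]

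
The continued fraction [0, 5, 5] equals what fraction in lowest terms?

Fold from the inside: start with 5/1.
  5 + 1/5 = 26/5
  0 + 5/26 = 5/26

5/26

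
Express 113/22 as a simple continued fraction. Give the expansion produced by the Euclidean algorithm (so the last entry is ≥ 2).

113 = 5·22 + 3
22 = 7·3 + 1
3 = 3·1 + 0  (stop)
So 113/22 = [5; 7, 3].

[5; 7, 3]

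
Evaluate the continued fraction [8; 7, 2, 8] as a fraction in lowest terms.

1033/127

Using pₖ = aₖpₖ₋₁ + pₖ₋₂ and qₖ = aₖqₖ₋₁ + qₖ₋₂:
  k=0: a=8, p=8, q=1
  k=1: a=7, p=57, q=7
  k=2: a=2, p=122, q=15
  k=3: a=8, p=1033, q=127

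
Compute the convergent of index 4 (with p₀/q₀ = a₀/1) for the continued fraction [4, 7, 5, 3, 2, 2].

Using pₖ = aₖpₖ₋₁ + pₖ₋₂, qₖ = aₖqₖ₋₁ + qₖ₋₂ (with p₋₁=1, p₋₂=0, q₋₁=0, q₋₂=1):
  k=0: a=4, p=4, q=1
  k=1: a=7, p=29, q=7
  k=2: a=5, p=149, q=36
  k=3: a=3, p=476, q=115
  k=4: a=2, p=1101, q=266

1101/266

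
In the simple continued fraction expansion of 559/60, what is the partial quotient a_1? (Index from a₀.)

3

559 = 9·60 + 19   →  a_0 = 9
60 = 3·19 + 3   →  a_1 = 3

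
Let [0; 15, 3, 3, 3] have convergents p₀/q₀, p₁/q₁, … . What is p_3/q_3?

10/153

Using pₖ = aₖpₖ₋₁ + pₖ₋₂, qₖ = aₖqₖ₋₁ + qₖ₋₂ (with p₋₁=1, p₋₂=0, q₋₁=0, q₋₂=1):
  k=0: a=0, p=0, q=1
  k=1: a=15, p=1, q=15
  k=2: a=3, p=3, q=46
  k=3: a=3, p=10, q=153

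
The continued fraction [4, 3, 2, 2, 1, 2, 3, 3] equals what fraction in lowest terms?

3099/722

Using pₖ = aₖpₖ₋₁ + pₖ₋₂ and qₖ = aₖqₖ₋₁ + qₖ₋₂:
  k=0: a=4, p=4, q=1
  k=1: a=3, p=13, q=3
  k=2: a=2, p=30, q=7
  k=3: a=2, p=73, q=17
  k=4: a=1, p=103, q=24
  k=5: a=2, p=279, q=65
  k=6: a=3, p=940, q=219
  k=7: a=3, p=3099, q=722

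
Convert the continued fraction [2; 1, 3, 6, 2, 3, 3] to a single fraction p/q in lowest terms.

Fold from the inside: start with 3/1.
  3 + 1/3 = 10/3
  2 + 3/10 = 23/10
  6 + 10/23 = 148/23
  3 + 23/148 = 467/148
  1 + 148/467 = 615/467
  2 + 467/615 = 1697/615

1697/615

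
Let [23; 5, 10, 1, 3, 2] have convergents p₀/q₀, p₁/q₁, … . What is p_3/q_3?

Using pₖ = aₖpₖ₋₁ + pₖ₋₂, qₖ = aₖqₖ₋₁ + qₖ₋₂ (with p₋₁=1, p₋₂=0, q₋₁=0, q₋₂=1):
  k=0: a=23, p=23, q=1
  k=1: a=5, p=116, q=5
  k=2: a=10, p=1183, q=51
  k=3: a=1, p=1299, q=56

1299/56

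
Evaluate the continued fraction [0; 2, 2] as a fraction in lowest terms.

Fold from the inside: start with 2/1.
  2 + 1/2 = 5/2
  0 + 2/5 = 2/5

2/5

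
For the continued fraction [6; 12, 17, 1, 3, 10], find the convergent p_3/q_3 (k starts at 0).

1320/217

Using pₖ = aₖpₖ₋₁ + pₖ₋₂, qₖ = aₖqₖ₋₁ + qₖ₋₂ (with p₋₁=1, p₋₂=0, q₋₁=0, q₋₂=1):
  k=0: a=6, p=6, q=1
  k=1: a=12, p=73, q=12
  k=2: a=17, p=1247, q=205
  k=3: a=1, p=1320, q=217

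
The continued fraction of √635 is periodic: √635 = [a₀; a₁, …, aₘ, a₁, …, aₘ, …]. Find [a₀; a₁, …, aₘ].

[25; 5, 50]

a₀ = ⌊√635⌋ = 25.
With m₀=0, d₀=1 and mₖ₊₁ = dₖaₖ − mₖ, dₖ₊₁ = (n − mₖ₊₁²)/dₖ, aₖ₊₁ = ⌊(a₀+mₖ₊₁)/dₖ₊₁⌋:
  k=1: m=25, d=10, a=5
  k=2: m=25, d=1, a=50
d=1 and a=2a₀=50 at k=2, so the next step gives (m, d) = (25, 10) again — its k=1 value — and the period has length 2.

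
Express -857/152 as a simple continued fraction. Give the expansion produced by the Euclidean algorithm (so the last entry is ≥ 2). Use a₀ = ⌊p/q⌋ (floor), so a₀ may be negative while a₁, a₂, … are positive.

-857 = -6·152 + 55
152 = 2·55 + 42
55 = 1·42 + 13
42 = 3·13 + 3
13 = 4·3 + 1
3 = 3·1 + 0  (stop)
So -857/152 = [-6; 2, 1, 3, 4, 3].

[-6; 2, 1, 3, 4, 3]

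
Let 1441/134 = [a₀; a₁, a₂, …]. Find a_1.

1441 = 10·134 + 101   →  a_0 = 10
134 = 1·101 + 33   →  a_1 = 1

1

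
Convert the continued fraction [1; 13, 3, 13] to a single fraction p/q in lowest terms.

573/533

Fold from the inside: start with 13/1.
  3 + 1/13 = 40/13
  13 + 13/40 = 533/40
  1 + 40/533 = 573/533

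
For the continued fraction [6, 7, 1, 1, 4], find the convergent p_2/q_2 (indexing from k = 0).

49/8

Using pₖ = aₖpₖ₋₁ + pₖ₋₂, qₖ = aₖqₖ₋₁ + qₖ₋₂ (with p₋₁=1, p₋₂=0, q₋₁=0, q₋₂=1):
  k=0: a=6, p=6, q=1
  k=1: a=7, p=43, q=7
  k=2: a=1, p=49, q=8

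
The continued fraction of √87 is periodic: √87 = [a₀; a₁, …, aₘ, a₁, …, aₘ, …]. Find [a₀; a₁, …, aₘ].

a₀ = ⌊√87⌋ = 9.

[9; 3, 18]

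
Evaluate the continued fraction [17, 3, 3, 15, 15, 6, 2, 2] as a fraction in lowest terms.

1289331/74525

Fold from the inside: start with 2/1.
  2 + 1/2 = 5/2
  6 + 2/5 = 32/5
  15 + 5/32 = 485/32
  15 + 32/485 = 7307/485
  3 + 485/7307 = 22406/7307
  3 + 7307/22406 = 74525/22406
  17 + 22406/74525 = 1289331/74525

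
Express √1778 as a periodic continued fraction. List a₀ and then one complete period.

a₀ = ⌊√1778⌋ = 42.
With m₀=0, d₀=1 and mₖ₊₁ = dₖaₖ − mₖ, dₖ₊₁ = (n − mₖ₊₁²)/dₖ, aₖ₊₁ = ⌊(a₀+mₖ₊₁)/dₖ₊₁⌋:
  k=1: m=42, d=14, a=6
  k=2: m=42, d=1, a=84
d=1 and a=2a₀=84 at k=2, so the next step gives (m, d) = (42, 14) again — its k=1 value — and the period has length 2.

[42; 6, 84]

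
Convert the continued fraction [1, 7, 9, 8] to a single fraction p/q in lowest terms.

592/519

Fold from the inside: start with 8/1.
  9 + 1/8 = 73/8
  7 + 8/73 = 519/73
  1 + 73/519 = 592/519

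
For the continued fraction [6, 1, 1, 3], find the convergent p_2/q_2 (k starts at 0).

Using pₖ = aₖpₖ₋₁ + pₖ₋₂, qₖ = aₖqₖ₋₁ + qₖ₋₂ (with p₋₁=1, p₋₂=0, q₋₁=0, q₋₂=1):
  k=0: a=6, p=6, q=1
  k=1: a=1, p=7, q=1
  k=2: a=1, p=13, q=2

13/2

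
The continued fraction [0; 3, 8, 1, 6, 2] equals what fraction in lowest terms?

Fold from the inside: start with 2/1.
  6 + 1/2 = 13/2
  1 + 2/13 = 15/13
  8 + 13/15 = 133/15
  3 + 15/133 = 414/133
  0 + 133/414 = 133/414

133/414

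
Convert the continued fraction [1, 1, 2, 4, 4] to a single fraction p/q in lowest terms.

Fold from the inside: start with 4/1.
  4 + 1/4 = 17/4
  2 + 4/17 = 38/17
  1 + 17/38 = 55/38
  1 + 38/55 = 93/55

93/55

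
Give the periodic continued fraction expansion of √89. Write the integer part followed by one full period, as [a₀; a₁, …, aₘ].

[9; 2, 3, 3, 2, 18]

a₀ = ⌊√89⌋ = 9.
With m₀=0, d₀=1 and mₖ₊₁ = dₖaₖ − mₖ, dₖ₊₁ = (n − mₖ₊₁²)/dₖ, aₖ₊₁ = ⌊(a₀+mₖ₊₁)/dₖ₊₁⌋:
  k=1: m=9, d=8, a=2
  k=2: m=7, d=5, a=3
  k=3: m=8, d=5, a=3
  k=4: m=7, d=8, a=2
  k=5: m=9, d=1, a=18
d=1 and a=2a₀=18 at k=5, so the next step gives (m, d) = (9, 8) again — its k=1 value — and the period has length 5.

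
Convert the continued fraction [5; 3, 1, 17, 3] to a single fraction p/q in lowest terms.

1140/217

Using pₖ = aₖpₖ₋₁ + pₖ₋₂ and qₖ = aₖqₖ₋₁ + qₖ₋₂:
  k=0: a=5, p=5, q=1
  k=1: a=3, p=16, q=3
  k=2: a=1, p=21, q=4
  k=3: a=17, p=373, q=71
  k=4: a=3, p=1140, q=217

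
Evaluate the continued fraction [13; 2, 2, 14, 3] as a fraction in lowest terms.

2962/221

Fold from the inside: start with 3/1.
  14 + 1/3 = 43/3
  2 + 3/43 = 89/43
  2 + 43/89 = 221/89
  13 + 89/221 = 2962/221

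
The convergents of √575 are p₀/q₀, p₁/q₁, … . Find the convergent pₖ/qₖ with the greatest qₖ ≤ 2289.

√575 = [23; 1, 46, …] (period length 2).
Convergents:
  p_0/q_0 = 23/1
  p_1/q_1 = 24/1
  p_2/q_2 = 1127/47
  p_3/q_3 = 1151/48
  p_4/q_4 = 54073/2255
  p_5/q_5 = 55224/2303
q_4 = 2255 ≤ 2289 < 2303 = q_5, so the answer is 54073/2255.

54073/2255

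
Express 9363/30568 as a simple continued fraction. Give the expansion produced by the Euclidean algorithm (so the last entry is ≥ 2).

9363 = 0×30568 + 9363
30568 = 3×9363 + 2479
9363 = 3×2479 + 1926
2479 = 1×1926 + 553
1926 = 3×553 + 267
553 = 2×267 + 19
267 = 14×19 + 1
19 = 19×1 + 0  (stop)
So 9363/30568 = [0; 3, 3, 1, 3, 2, 14, 19].

[0; 3, 3, 1, 3, 2, 14, 19]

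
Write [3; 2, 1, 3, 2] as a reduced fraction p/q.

Fold from the inside: start with 2/1.
  3 + 1/2 = 7/2
  1 + 2/7 = 9/7
  2 + 7/9 = 25/9
  3 + 9/25 = 84/25

84/25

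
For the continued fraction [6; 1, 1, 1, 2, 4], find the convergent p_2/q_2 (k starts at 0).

13/2

Using pₖ = aₖpₖ₋₁ + pₖ₋₂, qₖ = aₖqₖ₋₁ + qₖ₋₂ (with p₋₁=1, p₋₂=0, q₋₁=0, q₋₂=1):
  k=0: a=6, p=6, q=1
  k=1: a=1, p=7, q=1
  k=2: a=1, p=13, q=2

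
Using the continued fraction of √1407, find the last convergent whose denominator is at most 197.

3751/100

√1407 = [37; 1, 1, 24, 1, 1, 74, …] (period length 6).
Convergents:
  p_0/q_0 = 37/1
  p_1/q_1 = 38/1
  p_2/q_2 = 75/2
  p_3/q_3 = 1838/49
  p_4/q_4 = 1913/51
  p_5/q_5 = 3751/100
  p_6/q_6 = 279487/7451
q_5 = 100 ≤ 197 < 7451 = q_6, so the answer is 3751/100.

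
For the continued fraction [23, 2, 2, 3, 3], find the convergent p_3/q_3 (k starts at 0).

Using pₖ = aₖpₖ₋₁ + pₖ₋₂, qₖ = aₖqₖ₋₁ + qₖ₋₂ (with p₋₁=1, p₋₂=0, q₋₁=0, q₋₂=1):
  k=0: a=23, p=23, q=1
  k=1: a=2, p=47, q=2
  k=2: a=2, p=117, q=5
  k=3: a=3, p=398, q=17

398/17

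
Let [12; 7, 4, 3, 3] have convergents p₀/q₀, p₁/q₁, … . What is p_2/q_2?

Using pₖ = aₖpₖ₋₁ + pₖ₋₂, qₖ = aₖqₖ₋₁ + qₖ₋₂ (with p₋₁=1, p₋₂=0, q₋₁=0, q₋₂=1):
  k=0: a=12, p=12, q=1
  k=1: a=7, p=85, q=7
  k=2: a=4, p=352, q=29

352/29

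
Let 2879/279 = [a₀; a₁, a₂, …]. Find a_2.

7

2879 = 10·279 + 89   →  a_0 = 10
279 = 3·89 + 12   →  a_1 = 3
89 = 7·12 + 5   →  a_2 = 7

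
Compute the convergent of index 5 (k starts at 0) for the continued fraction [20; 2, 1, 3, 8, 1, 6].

2077/102

Using pₖ = aₖpₖ₋₁ + pₖ₋₂, qₖ = aₖqₖ₋₁ + qₖ₋₂ (with p₋₁=1, p₋₂=0, q₋₁=0, q₋₂=1):
  k=0: a=20, p=20, q=1
  k=1: a=2, p=41, q=2
  k=2: a=1, p=61, q=3
  k=3: a=3, p=224, q=11
  k=4: a=8, p=1853, q=91
  k=5: a=1, p=2077, q=102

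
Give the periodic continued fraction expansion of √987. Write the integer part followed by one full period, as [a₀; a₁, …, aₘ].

a₀ = ⌊√987⌋ = 31.
With m₀=0, d₀=1 and mₖ₊₁ = dₖaₖ − mₖ, dₖ₊₁ = (n − mₖ₊₁²)/dₖ, aₖ₊₁ = ⌊(a₀+mₖ₊₁)/dₖ₊₁⌋:
  k=1: m=31, d=26, a=2
  k=2: m=21, d=21, a=2
  k=3: m=21, d=26, a=2
  k=4: m=31, d=1, a=62
d=1 and a=2a₀=62 at k=4, so the next step gives (m, d) = (31, 26) again — its k=1 value — and the period has length 4.

[31; 2, 2, 2, 62]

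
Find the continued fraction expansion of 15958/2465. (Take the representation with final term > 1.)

[6; 2, 9, 18, 2, 3]

15958 = 6·2465 + 1168
2465 = 2·1168 + 129
1168 = 9·129 + 7
129 = 18·7 + 3
7 = 2·3 + 1
3 = 3·1 + 0  (stop)
So 15958/2465 = [6; 2, 9, 18, 2, 3].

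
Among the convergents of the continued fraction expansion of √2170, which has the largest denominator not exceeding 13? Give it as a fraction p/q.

√2170 = [46; 1, 1, 2, 1, 1, 92, …] (period length 6).
Convergents:
  p_0/q_0 = 46/1
  p_1/q_1 = 47/1
  p_2/q_2 = 93/2
  p_3/q_3 = 233/5
  p_4/q_4 = 326/7
  p_5/q_5 = 559/12
  p_6/q_6 = 51754/1111
q_5 = 12 ≤ 13 < 1111 = q_6, so the answer is 559/12.

559/12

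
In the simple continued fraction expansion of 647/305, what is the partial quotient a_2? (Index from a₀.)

4

647 = 2·305 + 37   →  a_0 = 2
305 = 8·37 + 9   →  a_1 = 8
37 = 4·9 + 1   →  a_2 = 4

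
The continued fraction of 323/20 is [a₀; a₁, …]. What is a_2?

323 = 16·20 + 3   →  a_0 = 16
20 = 6·3 + 2   →  a_1 = 6
3 = 1·2 + 1   →  a_2 = 1

1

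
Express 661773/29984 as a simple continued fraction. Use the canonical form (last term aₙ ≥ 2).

661773 = 22×29984 + 2125
29984 = 14×2125 + 234
2125 = 9×234 + 19
234 = 12×19 + 6
19 = 3×6 + 1
6 = 6×1 + 0  (stop)
So 661773/29984 = [22; 14, 9, 12, 3, 6].

[22; 14, 9, 12, 3, 6]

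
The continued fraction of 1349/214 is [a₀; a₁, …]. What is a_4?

2

1349 = 6·214 + 65   →  a_0 = 6
214 = 3·65 + 19   →  a_1 = 3
65 = 3·19 + 8   →  a_2 = 3
19 = 2·8 + 3   →  a_3 = 2
8 = 2·3 + 2   →  a_4 = 2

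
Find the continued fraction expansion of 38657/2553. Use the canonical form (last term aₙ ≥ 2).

[15; 7, 19, 19]

38657 = 15×2553 + 362
2553 = 7×362 + 19
362 = 19×19 + 1
19 = 19×1 + 0  (stop)
So 38657/2553 = [15; 7, 19, 19].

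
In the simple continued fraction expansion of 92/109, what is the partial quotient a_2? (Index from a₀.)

5

92 = 0·109 + 92   →  a_0 = 0
109 = 1·92 + 17   →  a_1 = 1
92 = 5·17 + 7   →  a_2 = 5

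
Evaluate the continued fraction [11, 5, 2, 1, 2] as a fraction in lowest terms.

481/43

Fold from the inside: start with 2/1.
  1 + 1/2 = 3/2
  2 + 2/3 = 8/3
  5 + 3/8 = 43/8
  11 + 8/43 = 481/43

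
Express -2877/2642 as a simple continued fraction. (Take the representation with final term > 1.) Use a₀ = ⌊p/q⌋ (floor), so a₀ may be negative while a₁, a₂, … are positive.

[-2; 1, 10, 4, 8, 7]

-2877 = -2·2642 + 2407
2642 = 1·2407 + 235
2407 = 10·235 + 57
235 = 4·57 + 7
57 = 8·7 + 1
7 = 7·1 + 0  (stop)
So -2877/2642 = [-2; 1, 10, 4, 8, 7].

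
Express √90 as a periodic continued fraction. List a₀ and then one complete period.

[9; 2, 18]

a₀ = ⌊√90⌋ = 9.
With m₀=0, d₀=1 and mₖ₊₁ = dₖaₖ − mₖ, dₖ₊₁ = (n − mₖ₊₁²)/dₖ, aₖ₊₁ = ⌊(a₀+mₖ₊₁)/dₖ₊₁⌋:
  k=1: m=9, d=9, a=2
  k=2: m=9, d=1, a=18
d=1 and a=2a₀=18 at k=2, so the next step gives (m, d) = (9, 9) again — its k=1 value — and the period has length 2.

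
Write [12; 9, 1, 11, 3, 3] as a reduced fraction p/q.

14763/1220

Using pₖ = aₖpₖ₋₁ + pₖ₋₂ and qₖ = aₖqₖ₋₁ + qₖ₋₂:
  k=0: a=12, p=12, q=1
  k=1: a=9, p=109, q=9
  k=2: a=1, p=121, q=10
  k=3: a=11, p=1440, q=119
  k=4: a=3, p=4441, q=367
  k=5: a=3, p=14763, q=1220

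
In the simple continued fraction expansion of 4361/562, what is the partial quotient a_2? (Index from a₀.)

3

4361 = 7·562 + 427   →  a_0 = 7
562 = 1·427 + 135   →  a_1 = 1
427 = 3·135 + 22   →  a_2 = 3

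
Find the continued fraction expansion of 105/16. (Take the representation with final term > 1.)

105 = 6·16 + 9
16 = 1·9 + 7
9 = 1·7 + 2
7 = 3·2 + 1
2 = 2·1 + 0  (stop)
So 105/16 = [6; 1, 1, 3, 2].

[6; 1, 1, 3, 2]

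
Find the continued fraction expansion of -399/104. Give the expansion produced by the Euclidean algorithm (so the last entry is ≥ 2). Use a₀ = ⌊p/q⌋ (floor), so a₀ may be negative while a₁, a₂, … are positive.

-399 = -4·104 + 17
104 = 6·17 + 2
17 = 8·2 + 1
2 = 2·1 + 0  (stop)
So -399/104 = [-4; 6, 8, 2].

[-4; 6, 8, 2]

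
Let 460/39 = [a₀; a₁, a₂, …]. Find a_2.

3

460 = 11·39 + 31   →  a_0 = 11
39 = 1·31 + 8   →  a_1 = 1
31 = 3·8 + 7   →  a_2 = 3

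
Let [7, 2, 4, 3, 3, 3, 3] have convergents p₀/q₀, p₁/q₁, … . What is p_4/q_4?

Using pₖ = aₖpₖ₋₁ + pₖ₋₂, qₖ = aₖqₖ₋₁ + qₖ₋₂ (with p₋₁=1, p₋₂=0, q₋₁=0, q₋₂=1):
  k=0: a=7, p=7, q=1
  k=1: a=2, p=15, q=2
  k=2: a=4, p=67, q=9
  k=3: a=3, p=216, q=29
  k=4: a=3, p=715, q=96

715/96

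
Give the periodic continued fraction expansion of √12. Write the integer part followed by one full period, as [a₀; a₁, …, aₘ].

[3; 2, 6]

a₀ = ⌊√12⌋ = 3.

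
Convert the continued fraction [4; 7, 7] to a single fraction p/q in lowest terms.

Fold from the inside: start with 7/1.
  7 + 1/7 = 50/7
  4 + 7/50 = 207/50

207/50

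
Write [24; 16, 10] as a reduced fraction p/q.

3874/161

Fold from the inside: start with 10/1.
  16 + 1/10 = 161/10
  24 + 10/161 = 3874/161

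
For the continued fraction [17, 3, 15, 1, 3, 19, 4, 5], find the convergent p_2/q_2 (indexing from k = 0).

797/46

Using pₖ = aₖpₖ₋₁ + pₖ₋₂, qₖ = aₖqₖ₋₁ + qₖ₋₂ (with p₋₁=1, p₋₂=0, q₋₁=0, q₋₂=1):
  k=0: a=17, p=17, q=1
  k=1: a=3, p=52, q=3
  k=2: a=15, p=797, q=46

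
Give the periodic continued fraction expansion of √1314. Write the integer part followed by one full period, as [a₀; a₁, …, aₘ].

[36; 4, 72]

a₀ = ⌊√1314⌋ = 36.
With m₀=0, d₀=1 and mₖ₊₁ = dₖaₖ − mₖ, dₖ₊₁ = (n − mₖ₊₁²)/dₖ, aₖ₊₁ = ⌊(a₀+mₖ₊₁)/dₖ₊₁⌋:
  k=1: m=36, d=18, a=4
  k=2: m=36, d=1, a=72
d=1 and a=2a₀=72 at k=2, so the next step gives (m, d) = (36, 18) again — its k=1 value — and the period has length 2.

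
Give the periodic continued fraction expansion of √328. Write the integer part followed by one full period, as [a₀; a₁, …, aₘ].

[18; 9, 36]

a₀ = ⌊√328⌋ = 18.
With m₀=0, d₀=1 and mₖ₊₁ = dₖaₖ − mₖ, dₖ₊₁ = (n − mₖ₊₁²)/dₖ, aₖ₊₁ = ⌊(a₀+mₖ₊₁)/dₖ₊₁⌋:
  k=1: m=18, d=4, a=9
  k=2: m=18, d=1, a=36
d=1 and a=2a₀=36 at k=2, so the next step gives (m, d) = (18, 4) again — its k=1 value — and the period has length 2.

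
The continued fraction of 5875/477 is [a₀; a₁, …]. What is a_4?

5875 = 12·477 + 151   →  a_0 = 12
477 = 3·151 + 24   →  a_1 = 3
151 = 6·24 + 7   →  a_2 = 6
24 = 3·7 + 3   →  a_3 = 3
7 = 2·3 + 1   →  a_4 = 2

2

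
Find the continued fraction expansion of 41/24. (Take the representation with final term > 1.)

[1; 1, 2, 2, 3]

41 = 1·24 + 17
24 = 1·17 + 7
17 = 2·7 + 3
7 = 2·3 + 1
3 = 3·1 + 0  (stop)
So 41/24 = [1; 1, 2, 2, 3].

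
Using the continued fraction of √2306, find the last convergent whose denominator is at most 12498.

√2306 = [48; 48, 96, …] (period length 2).
Convergents:
  p_0/q_0 = 48/1
  p_1/q_1 = 2305/48
  p_2/q_2 = 221328/4609
  p_3/q_3 = 10626049/221280
q_2 = 4609 ≤ 12498 < 221280 = q_3, so the answer is 221328/4609.

221328/4609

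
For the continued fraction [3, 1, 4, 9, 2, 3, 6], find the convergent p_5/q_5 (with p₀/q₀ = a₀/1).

Using pₖ = aₖpₖ₋₁ + pₖ₋₂, qₖ = aₖqₖ₋₁ + qₖ₋₂ (with p₋₁=1, p₋₂=0, q₋₁=0, q₋₂=1):
  k=0: a=3, p=3, q=1
  k=1: a=1, p=4, q=1
  k=2: a=4, p=19, q=5
  k=3: a=9, p=175, q=46
  k=4: a=2, p=369, q=97
  k=5: a=3, p=1282, q=337

1282/337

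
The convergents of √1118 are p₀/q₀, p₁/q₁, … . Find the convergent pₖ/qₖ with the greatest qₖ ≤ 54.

535/16

√1118 = [33; 2, 3, 2, 3, 2, 66, …] (period length 6).
Convergents:
  p_0/q_0 = 33/1
  p_1/q_1 = 67/2
  p_2/q_2 = 234/7
  p_3/q_3 = 535/16
  p_4/q_4 = 1839/55
q_3 = 16 ≤ 54 < 55 = q_4, so the answer is 535/16.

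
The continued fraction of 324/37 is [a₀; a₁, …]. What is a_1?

1

324 = 8·37 + 28   →  a_0 = 8
37 = 1·28 + 9   →  a_1 = 1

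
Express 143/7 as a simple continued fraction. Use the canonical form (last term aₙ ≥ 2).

[20; 2, 3]

143 = 20·7 + 3
7 = 2·3 + 1
3 = 3·1 + 0  (stop)
So 143/7 = [20; 2, 3].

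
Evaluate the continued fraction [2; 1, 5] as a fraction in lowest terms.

Fold from the inside: start with 5/1.
  1 + 1/5 = 6/5
  2 + 5/6 = 17/6

17/6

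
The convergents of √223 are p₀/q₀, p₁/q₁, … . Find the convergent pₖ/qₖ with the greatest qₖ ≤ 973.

6705/449

√223 = [14; 1, 13, 1, 28, …] (period length 4).
Convergents:
  p_0/q_0 = 14/1
  p_1/q_1 = 15/1
  p_2/q_2 = 209/14
  p_3/q_3 = 224/15
  p_4/q_4 = 6481/434
  p_5/q_5 = 6705/449
  p_6/q_6 = 93646/6271
q_5 = 449 ≤ 973 < 6271 = q_6, so the answer is 6705/449.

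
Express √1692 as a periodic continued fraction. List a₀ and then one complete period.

[41; 7, 2, 7, 82]

a₀ = ⌊√1692⌋ = 41.
With m₀=0, d₀=1 and mₖ₊₁ = dₖaₖ − mₖ, dₖ₊₁ = (n − mₖ₊₁²)/dₖ, aₖ₊₁ = ⌊(a₀+mₖ₊₁)/dₖ₊₁⌋:
  k=1: m=41, d=11, a=7
  k=2: m=36, d=36, a=2
  k=3: m=36, d=11, a=7
  k=4: m=41, d=1, a=82
d=1 and a=2a₀=82 at k=4, so the next step gives (m, d) = (41, 11) again — its k=1 value — and the period has length 4.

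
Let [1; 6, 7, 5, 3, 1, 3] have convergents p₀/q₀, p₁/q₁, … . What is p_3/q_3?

257/221

Using pₖ = aₖpₖ₋₁ + pₖ₋₂, qₖ = aₖqₖ₋₁ + qₖ₋₂ (with p₋₁=1, p₋₂=0, q₋₁=0, q₋₂=1):
  k=0: a=1, p=1, q=1
  k=1: a=6, p=7, q=6
  k=2: a=7, p=50, q=43
  k=3: a=5, p=257, q=221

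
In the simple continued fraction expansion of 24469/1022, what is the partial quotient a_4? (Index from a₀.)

9

24469 = 23·1022 + 963   →  a_0 = 23
1022 = 1·963 + 59   →  a_1 = 1
963 = 16·59 + 19   →  a_2 = 16
59 = 3·19 + 2   →  a_3 = 3
19 = 9·2 + 1   →  a_4 = 9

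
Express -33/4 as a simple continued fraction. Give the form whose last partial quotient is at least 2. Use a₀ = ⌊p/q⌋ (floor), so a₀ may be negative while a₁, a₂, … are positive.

[-9; 1, 3]

-33 = -9*4 + 3
4 = 1*3 + 1
3 = 3*1 + 0  (stop)
So -33/4 = [-9; 1, 3].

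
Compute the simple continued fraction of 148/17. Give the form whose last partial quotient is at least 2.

[8; 1, 2, 2, 2]

148 = 8×17 + 12
17 = 1×12 + 5
12 = 2×5 + 2
5 = 2×2 + 1
2 = 2×1 + 0  (stop)
So 148/17 = [8; 1, 2, 2, 2].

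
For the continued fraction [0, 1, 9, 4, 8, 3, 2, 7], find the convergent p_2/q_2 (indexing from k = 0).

9/10

Using pₖ = aₖpₖ₋₁ + pₖ₋₂, qₖ = aₖqₖ₋₁ + qₖ₋₂ (with p₋₁=1, p₋₂=0, q₋₁=0, q₋₂=1):
  k=0: a=0, p=0, q=1
  k=1: a=1, p=1, q=1
  k=2: a=9, p=9, q=10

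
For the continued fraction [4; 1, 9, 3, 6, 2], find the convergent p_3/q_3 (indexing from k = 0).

Using pₖ = aₖpₖ₋₁ + pₖ₋₂, qₖ = aₖqₖ₋₁ + qₖ₋₂ (with p₋₁=1, p₋₂=0, q₋₁=0, q₋₂=1):
  k=0: a=4, p=4, q=1
  k=1: a=1, p=5, q=1
  k=2: a=9, p=49, q=10
  k=3: a=3, p=152, q=31

152/31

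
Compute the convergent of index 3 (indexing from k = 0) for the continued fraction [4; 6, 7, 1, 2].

204/49

Using pₖ = aₖpₖ₋₁ + pₖ₋₂, qₖ = aₖqₖ₋₁ + qₖ₋₂ (with p₋₁=1, p₋₂=0, q₋₁=0, q₋₂=1):
  k=0: a=4, p=4, q=1
  k=1: a=6, p=25, q=6
  k=2: a=7, p=179, q=43
  k=3: a=1, p=204, q=49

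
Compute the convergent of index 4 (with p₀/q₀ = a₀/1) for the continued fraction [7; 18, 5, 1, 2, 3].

2180/309

Using pₖ = aₖpₖ₋₁ + pₖ₋₂, qₖ = aₖqₖ₋₁ + qₖ₋₂ (with p₋₁=1, p₋₂=0, q₋₁=0, q₋₂=1):
  k=0: a=7, p=7, q=1
  k=1: a=18, p=127, q=18
  k=2: a=5, p=642, q=91
  k=3: a=1, p=769, q=109
  k=4: a=2, p=2180, q=309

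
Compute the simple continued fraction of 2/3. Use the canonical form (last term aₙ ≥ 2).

2 = 0*3 + 2
3 = 1*2 + 1
2 = 2*1 + 0  (stop)
So 2/3 = [0; 1, 2].

[0; 1, 2]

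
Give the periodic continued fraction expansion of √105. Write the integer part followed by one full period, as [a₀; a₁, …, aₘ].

a₀ = ⌊√105⌋ = 10.
With m₀=0, d₀=1 and mₖ₊₁ = dₖaₖ − mₖ, dₖ₊₁ = (n − mₖ₊₁²)/dₖ, aₖ₊₁ = ⌊(a₀+mₖ₊₁)/dₖ₊₁⌋:
  k=1: m=10, d=5, a=4
  k=2: m=10, d=1, a=20
d=1 and a=2a₀=20 at k=2, so the next step gives (m, d) = (10, 5) again — its k=1 value — and the period has length 2.

[10; 4, 20]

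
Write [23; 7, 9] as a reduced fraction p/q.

Using pₖ = aₖpₖ₋₁ + pₖ₋₂ and qₖ = aₖqₖ₋₁ + qₖ₋₂:
  k=0: a=23, p=23, q=1
  k=1: a=7, p=162, q=7
  k=2: a=9, p=1481, q=64

1481/64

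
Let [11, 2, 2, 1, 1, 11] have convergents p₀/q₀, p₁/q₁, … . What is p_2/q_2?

Using pₖ = aₖpₖ₋₁ + pₖ₋₂, qₖ = aₖqₖ₋₁ + qₖ₋₂ (with p₋₁=1, p₋₂=0, q₋₁=0, q₋₂=1):
  k=0: a=11, p=11, q=1
  k=1: a=2, p=23, q=2
  k=2: a=2, p=57, q=5

57/5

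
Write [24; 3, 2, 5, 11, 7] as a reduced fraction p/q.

73184/3013

Fold from the inside: start with 7/1.
  11 + 1/7 = 78/7
  5 + 7/78 = 397/78
  2 + 78/397 = 872/397
  3 + 397/872 = 3013/872
  24 + 872/3013 = 73184/3013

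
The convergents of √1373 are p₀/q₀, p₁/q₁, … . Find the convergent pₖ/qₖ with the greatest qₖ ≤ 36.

704/19

√1373 = [37; 18, 1, 1, 18, 74, …] (period length 5).
Convergents:
  p_0/q_0 = 37/1
  p_1/q_1 = 667/18
  p_2/q_2 = 704/19
  p_3/q_3 = 1371/37
q_2 = 19 ≤ 36 < 37 = q_3, so the answer is 704/19.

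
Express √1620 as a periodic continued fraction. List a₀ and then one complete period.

[40; 4, 80]

a₀ = ⌊√1620⌋ = 40.
With m₀=0, d₀=1 and mₖ₊₁ = dₖaₖ − mₖ, dₖ₊₁ = (n − mₖ₊₁²)/dₖ, aₖ₊₁ = ⌊(a₀+mₖ₊₁)/dₖ₊₁⌋:
  k=1: m=40, d=20, a=4
  k=2: m=40, d=1, a=80
d=1 and a=2a₀=80 at k=2, so the next step gives (m, d) = (40, 20) again — its k=1 value — and the period has length 2.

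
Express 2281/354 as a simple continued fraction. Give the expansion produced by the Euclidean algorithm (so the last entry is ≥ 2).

[6; 2, 3, 1, 12, 3]

2281 = 6·354 + 157
354 = 2·157 + 40
157 = 3·40 + 37
40 = 1·37 + 3
37 = 12·3 + 1
3 = 3·1 + 0  (stop)
So 2281/354 = [6; 2, 3, 1, 12, 3].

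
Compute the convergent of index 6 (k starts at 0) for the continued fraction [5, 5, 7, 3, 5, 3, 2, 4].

23028/4433

Using pₖ = aₖpₖ₋₁ + pₖ₋₂, qₖ = aₖqₖ₋₁ + qₖ₋₂ (with p₋₁=1, p₋₂=0, q₋₁=0, q₋₂=1):
  k=0: a=5, p=5, q=1
  k=1: a=5, p=26, q=5
  k=2: a=7, p=187, q=36
  k=3: a=3, p=587, q=113
  k=4: a=5, p=3122, q=601
  k=5: a=3, p=9953, q=1916
  k=6: a=2, p=23028, q=4433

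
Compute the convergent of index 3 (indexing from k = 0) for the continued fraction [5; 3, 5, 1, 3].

101/19

Using pₖ = aₖpₖ₋₁ + pₖ₋₂, qₖ = aₖqₖ₋₁ + qₖ₋₂ (with p₋₁=1, p₋₂=0, q₋₁=0, q₋₂=1):
  k=0: a=5, p=5, q=1
  k=1: a=3, p=16, q=3
  k=2: a=5, p=85, q=16
  k=3: a=1, p=101, q=19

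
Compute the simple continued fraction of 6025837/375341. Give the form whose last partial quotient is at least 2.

[16; 18, 2, 2, 2, 15, 6, 18]

6025837 = 16*375341 + 20381
375341 = 18*20381 + 8483
20381 = 2*8483 + 3415
8483 = 2*3415 + 1653
3415 = 2*1653 + 109
1653 = 15*109 + 18
109 = 6*18 + 1
18 = 18*1 + 0  (stop)
So 6025837/375341 = [16; 18, 2, 2, 2, 15, 6, 18].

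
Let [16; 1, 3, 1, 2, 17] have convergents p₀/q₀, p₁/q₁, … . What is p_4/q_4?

Using pₖ = aₖpₖ₋₁ + pₖ₋₂, qₖ = aₖqₖ₋₁ + qₖ₋₂ (with p₋₁=1, p₋₂=0, q₋₁=0, q₋₂=1):
  k=0: a=16, p=16, q=1
  k=1: a=1, p=17, q=1
  k=2: a=3, p=67, q=4
  k=3: a=1, p=84, q=5
  k=4: a=2, p=235, q=14

235/14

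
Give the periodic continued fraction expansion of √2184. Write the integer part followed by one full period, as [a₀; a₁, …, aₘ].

a₀ = ⌊√2184⌋ = 46.
With m₀=0, d₀=1 and mₖ₊₁ = dₖaₖ − mₖ, dₖ₊₁ = (n − mₖ₊₁²)/dₖ, aₖ₊₁ = ⌊(a₀+mₖ₊₁)/dₖ₊₁⌋:
  k=1: m=46, d=68, a=1
  k=2: m=22, d=25, a=2
  k=3: m=28, d=56, a=1
  k=4: m=28, d=25, a=2
  k=5: m=22, d=68, a=1
  k=6: m=46, d=1, a=92
d=1 and a=2a₀=92 at k=6, so the next step gives (m, d) = (46, 68) again — its k=1 value — and the period has length 6.

[46; 1, 2, 1, 2, 1, 92]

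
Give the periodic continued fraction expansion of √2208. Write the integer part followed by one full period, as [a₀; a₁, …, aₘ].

[46; 1, 92]

a₀ = ⌊√2208⌋ = 46.
With m₀=0, d₀=1 and mₖ₊₁ = dₖaₖ − mₖ, dₖ₊₁ = (n − mₖ₊₁²)/dₖ, aₖ₊₁ = ⌊(a₀+mₖ₊₁)/dₖ₊₁⌋:
  k=1: m=46, d=92, a=1
  k=2: m=46, d=1, a=92
d=1 and a=2a₀=92 at k=2, so the next step gives (m, d) = (46, 92) again — its k=1 value — and the period has length 2.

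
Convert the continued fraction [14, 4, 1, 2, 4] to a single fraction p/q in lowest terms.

867/61

Using pₖ = aₖpₖ₋₁ + pₖ₋₂ and qₖ = aₖqₖ₋₁ + qₖ₋₂:
  k=0: a=14, p=14, q=1
  k=1: a=4, p=57, q=4
  k=2: a=1, p=71, q=5
  k=3: a=2, p=199, q=14
  k=4: a=4, p=867, q=61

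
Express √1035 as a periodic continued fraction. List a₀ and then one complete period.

[32; 5, 1, 5, 64]

a₀ = ⌊√1035⌋ = 32.
With m₀=0, d₀=1 and mₖ₊₁ = dₖaₖ − mₖ, dₖ₊₁ = (n − mₖ₊₁²)/dₖ, aₖ₊₁ = ⌊(a₀+mₖ₊₁)/dₖ₊₁⌋:
  k=1: m=32, d=11, a=5
  k=2: m=23, d=46, a=1
  k=3: m=23, d=11, a=5
  k=4: m=32, d=1, a=64
d=1 and a=2a₀=64 at k=4, so the next step gives (m, d) = (32, 11) again — its k=1 value — and the period has length 4.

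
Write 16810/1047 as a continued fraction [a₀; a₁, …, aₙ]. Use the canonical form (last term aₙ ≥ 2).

16810 = 16*1047 + 58
1047 = 18*58 + 3
58 = 19*3 + 1
3 = 3*1 + 0  (stop)
So 16810/1047 = [16; 18, 19, 3].

[16; 18, 19, 3]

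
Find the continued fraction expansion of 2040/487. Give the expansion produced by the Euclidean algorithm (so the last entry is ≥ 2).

[4; 5, 3, 2, 2, 5]

2040 = 4·487 + 92
487 = 5·92 + 27
92 = 3·27 + 11
27 = 2·11 + 5
11 = 2·5 + 1
5 = 5·1 + 0  (stop)
So 2040/487 = [4; 5, 3, 2, 2, 5].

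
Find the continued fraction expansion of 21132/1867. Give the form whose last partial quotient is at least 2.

[11; 3, 7, 3, 1, 9, 2]

21132 = 11×1867 + 595
1867 = 3×595 + 82
595 = 7×82 + 21
82 = 3×21 + 19
21 = 1×19 + 2
19 = 9×2 + 1
2 = 2×1 + 0  (stop)
So 21132/1867 = [11; 3, 7, 3, 1, 9, 2].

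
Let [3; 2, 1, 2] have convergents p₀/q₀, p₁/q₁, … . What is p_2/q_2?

Using pₖ = aₖpₖ₋₁ + pₖ₋₂, qₖ = aₖqₖ₋₁ + qₖ₋₂ (with p₋₁=1, p₋₂=0, q₋₁=0, q₋₂=1):
  k=0: a=3, p=3, q=1
  k=1: a=2, p=7, q=2
  k=2: a=1, p=10, q=3

10/3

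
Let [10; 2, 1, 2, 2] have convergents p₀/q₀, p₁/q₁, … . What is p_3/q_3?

83/8

Using pₖ = aₖpₖ₋₁ + pₖ₋₂, qₖ = aₖqₖ₋₁ + qₖ₋₂ (with p₋₁=1, p₋₂=0, q₋₁=0, q₋₂=1):
  k=0: a=10, p=10, q=1
  k=1: a=2, p=21, q=2
  k=2: a=1, p=31, q=3
  k=3: a=2, p=83, q=8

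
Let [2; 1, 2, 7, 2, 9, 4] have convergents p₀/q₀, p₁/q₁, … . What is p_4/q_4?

126/47

Using pₖ = aₖpₖ₋₁ + pₖ₋₂, qₖ = aₖqₖ₋₁ + qₖ₋₂ (with p₋₁=1, p₋₂=0, q₋₁=0, q₋₂=1):
  k=0: a=2, p=2, q=1
  k=1: a=1, p=3, q=1
  k=2: a=2, p=8, q=3
  k=3: a=7, p=59, q=22
  k=4: a=2, p=126, q=47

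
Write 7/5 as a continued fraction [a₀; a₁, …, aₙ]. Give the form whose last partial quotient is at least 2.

[1; 2, 2]

7 = 1·5 + 2
5 = 2·2 + 1
2 = 2·1 + 0  (stop)
So 7/5 = [1; 2, 2].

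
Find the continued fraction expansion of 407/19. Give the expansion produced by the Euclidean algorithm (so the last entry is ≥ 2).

407 = 21*19 + 8
19 = 2*8 + 3
8 = 2*3 + 2
3 = 1*2 + 1
2 = 2*1 + 0  (stop)
So 407/19 = [21; 2, 2, 1, 2].

[21; 2, 2, 1, 2]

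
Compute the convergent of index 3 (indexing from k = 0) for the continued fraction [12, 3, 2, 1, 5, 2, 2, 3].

123/10

Using pₖ = aₖpₖ₋₁ + pₖ₋₂, qₖ = aₖqₖ₋₁ + qₖ₋₂ (with p₋₁=1, p₋₂=0, q₋₁=0, q₋₂=1):
  k=0: a=12, p=12, q=1
  k=1: a=3, p=37, q=3
  k=2: a=2, p=86, q=7
  k=3: a=1, p=123, q=10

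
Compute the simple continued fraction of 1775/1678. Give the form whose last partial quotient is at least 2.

1775 = 1*1678 + 97
1678 = 17*97 + 29
97 = 3*29 + 10
29 = 2*10 + 9
10 = 1*9 + 1
9 = 9*1 + 0  (stop)
So 1775/1678 = [1; 17, 3, 2, 1, 9].

[1; 17, 3, 2, 1, 9]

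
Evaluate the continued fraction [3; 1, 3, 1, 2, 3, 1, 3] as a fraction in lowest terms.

871/230

Using pₖ = aₖpₖ₋₁ + pₖ₋₂ and qₖ = aₖqₖ₋₁ + qₖ₋₂:
  k=0: a=3, p=3, q=1
  k=1: a=1, p=4, q=1
  k=2: a=3, p=15, q=4
  k=3: a=1, p=19, q=5
  k=4: a=2, p=53, q=14
  k=5: a=3, p=178, q=47
  k=6: a=1, p=231, q=61
  k=7: a=3, p=871, q=230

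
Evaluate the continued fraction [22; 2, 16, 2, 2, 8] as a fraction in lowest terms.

Using pₖ = aₖpₖ₋₁ + pₖ₋₂ and qₖ = aₖqₖ₋₁ + qₖ₋₂:
  k=0: a=22, p=22, q=1
  k=1: a=2, p=45, q=2
  k=2: a=16, p=742, q=33
  k=3: a=2, p=1529, q=68
  k=4: a=2, p=3800, q=169
  k=5: a=8, p=31929, q=1420

31929/1420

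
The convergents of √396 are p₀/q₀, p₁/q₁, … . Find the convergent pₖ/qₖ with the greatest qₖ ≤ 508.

√396 = [19; 1, 8, 1, 38, …] (period length 4).
Convergents:
  p_0/q_0 = 19/1
  p_1/q_1 = 20/1
  p_2/q_2 = 179/9
  p_3/q_3 = 199/10
  p_4/q_4 = 7741/389
  p_5/q_5 = 7940/399
  p_6/q_6 = 71261/3581
q_5 = 399 ≤ 508 < 3581 = q_6, so the answer is 7940/399.

7940/399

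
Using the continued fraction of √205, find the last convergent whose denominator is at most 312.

√205 = [14; 3, 6, 1, 4, 1, 6, 3, 28, …] (period length 8).
Convergents:
  p_0/q_0 = 14/1
  p_1/q_1 = 43/3
  p_2/q_2 = 272/19
  p_3/q_3 = 315/22
  p_4/q_4 = 1532/107
  p_5/q_5 = 1847/129
  p_6/q_6 = 12614/881
q_5 = 129 ≤ 312 < 881 = q_6, so the answer is 1847/129.

1847/129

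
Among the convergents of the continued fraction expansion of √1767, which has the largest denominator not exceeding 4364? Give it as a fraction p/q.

√1767 = [42; 28, 84, …] (period length 2).
Convergents:
  p_0/q_0 = 42/1
  p_1/q_1 = 1177/28
  p_2/q_2 = 98910/2353
  p_3/q_3 = 2770657/65912
q_2 = 2353 ≤ 4364 < 65912 = q_3, so the answer is 98910/2353.

98910/2353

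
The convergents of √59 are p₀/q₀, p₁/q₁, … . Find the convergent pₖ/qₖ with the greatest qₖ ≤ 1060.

7781/1013

√59 = [7; 1, 2, 7, 2, 1, 14, …] (period length 6).
Convergents:
  p_0/q_0 = 7/1
  p_1/q_1 = 8/1
  p_2/q_2 = 23/3
  p_3/q_3 = 169/22
  p_4/q_4 = 361/47
  p_5/q_5 = 530/69
  p_6/q_6 = 7781/1013
  p_7/q_7 = 8311/1082
q_6 = 1013 ≤ 1060 < 1082 = q_7, so the answer is 7781/1013.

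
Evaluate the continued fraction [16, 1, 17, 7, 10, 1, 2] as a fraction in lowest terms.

69779/4118

Fold from the inside: start with 2/1.
  1 + 1/2 = 3/2
  10 + 2/3 = 32/3
  7 + 3/32 = 227/32
  17 + 32/227 = 3891/227
  1 + 227/3891 = 4118/3891
  16 + 3891/4118 = 69779/4118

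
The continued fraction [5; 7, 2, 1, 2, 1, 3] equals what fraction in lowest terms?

Using pₖ = aₖpₖ₋₁ + pₖ₋₂ and qₖ = aₖqₖ₋₁ + qₖ₋₂:
  k=0: a=5, p=5, q=1
  k=1: a=7, p=36, q=7
  k=2: a=2, p=77, q=15
  k=3: a=1, p=113, q=22
  k=4: a=2, p=303, q=59
  k=5: a=1, p=416, q=81
  k=6: a=3, p=1551, q=302

1551/302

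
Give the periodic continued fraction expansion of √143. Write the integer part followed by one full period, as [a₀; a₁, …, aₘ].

a₀ = ⌊√143⌋ = 11.
With m₀=0, d₀=1 and mₖ₊₁ = dₖaₖ − mₖ, dₖ₊₁ = (n − mₖ₊₁²)/dₖ, aₖ₊₁ = ⌊(a₀+mₖ₊₁)/dₖ₊₁⌋:
  k=1: m=11, d=22, a=1
  k=2: m=11, d=1, a=22
d=1 and a=2a₀=22 at k=2, so the next step gives (m, d) = (11, 22) again — its k=1 value — and the period has length 2.

[11; 1, 22]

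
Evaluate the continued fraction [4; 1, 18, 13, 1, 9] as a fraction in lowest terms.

Using pₖ = aₖpₖ₋₁ + pₖ₋₂ and qₖ = aₖqₖ₋₁ + qₖ₋₂:
  k=0: a=4, p=4, q=1
  k=1: a=1, p=5, q=1
  k=2: a=18, p=94, q=19
  k=3: a=13, p=1227, q=248
  k=4: a=1, p=1321, q=267
  k=5: a=9, p=13116, q=2651

13116/2651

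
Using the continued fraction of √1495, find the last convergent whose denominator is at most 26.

116/3

√1495 = [38; 1, 1, 1, 76, …] (period length 4).
Convergents:
  p_0/q_0 = 38/1
  p_1/q_1 = 39/1
  p_2/q_2 = 77/2
  p_3/q_3 = 116/3
  p_4/q_4 = 8893/230
q_3 = 3 ≤ 26 < 230 = q_4, so the answer is 116/3.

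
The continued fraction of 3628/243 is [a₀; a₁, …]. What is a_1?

1

3628 = 14·243 + 226   →  a_0 = 14
243 = 1·226 + 17   →  a_1 = 1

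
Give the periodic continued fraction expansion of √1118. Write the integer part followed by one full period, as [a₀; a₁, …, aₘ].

a₀ = ⌊√1118⌋ = 33.
With m₀=0, d₀=1 and mₖ₊₁ = dₖaₖ − mₖ, dₖ₊₁ = (n − mₖ₊₁²)/dₖ, aₖ₊₁ = ⌊(a₀+mₖ₊₁)/dₖ₊₁⌋:
  k=1: m=33, d=29, a=2
  k=2: m=25, d=17, a=3
  k=3: m=26, d=26, a=2
  k=4: m=26, d=17, a=3
  k=5: m=25, d=29, a=2
  k=6: m=33, d=1, a=66
d=1 and a=2a₀=66 at k=6, so the next step gives (m, d) = (33, 29) again — its k=1 value — and the period has length 6.

[33; 2, 3, 2, 3, 2, 66]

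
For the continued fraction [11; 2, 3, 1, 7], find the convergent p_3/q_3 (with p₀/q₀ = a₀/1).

Using pₖ = aₖpₖ₋₁ + pₖ₋₂, qₖ = aₖqₖ₋₁ + qₖ₋₂ (with p₋₁=1, p₋₂=0, q₋₁=0, q₋₂=1):
  k=0: a=11, p=11, q=1
  k=1: a=2, p=23, q=2
  k=2: a=3, p=80, q=7
  k=3: a=1, p=103, q=9

103/9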